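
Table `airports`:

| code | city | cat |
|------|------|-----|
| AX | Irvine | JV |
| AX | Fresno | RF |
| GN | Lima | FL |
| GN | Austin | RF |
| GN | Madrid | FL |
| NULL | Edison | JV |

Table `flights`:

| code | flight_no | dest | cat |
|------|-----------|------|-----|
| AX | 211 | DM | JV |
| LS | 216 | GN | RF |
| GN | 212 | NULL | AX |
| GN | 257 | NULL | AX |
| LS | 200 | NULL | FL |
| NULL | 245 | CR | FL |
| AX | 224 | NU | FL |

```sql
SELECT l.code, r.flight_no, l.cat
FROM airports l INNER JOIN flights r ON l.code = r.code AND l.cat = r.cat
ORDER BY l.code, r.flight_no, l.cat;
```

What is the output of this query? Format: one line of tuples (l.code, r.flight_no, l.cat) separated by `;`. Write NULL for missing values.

(AX, 211, JV)

INNER JOIN keeps only pairs where the ON condition holds.
Matching on l.code = r.code AND l.cat = r.cat. A NULL in a compared column never satisfies the condition.
- code=AX, cat=JV: 1 matching r row(s), so 1 row(s) emitted.
- code=AX, cat=RF: no matching r row, dropped.
- code=GN, cat=FL: no matching r row, dropped.
- code=GN, cat=RF: no matching r row, dropped.
- code=GN, cat=FL: no matching r row, dropped.
- code=NULL, cat=JV: no matching r row, dropped.
After projecting and ordering:
l.code | r.flight_no | l.cat
AX | 211 | JV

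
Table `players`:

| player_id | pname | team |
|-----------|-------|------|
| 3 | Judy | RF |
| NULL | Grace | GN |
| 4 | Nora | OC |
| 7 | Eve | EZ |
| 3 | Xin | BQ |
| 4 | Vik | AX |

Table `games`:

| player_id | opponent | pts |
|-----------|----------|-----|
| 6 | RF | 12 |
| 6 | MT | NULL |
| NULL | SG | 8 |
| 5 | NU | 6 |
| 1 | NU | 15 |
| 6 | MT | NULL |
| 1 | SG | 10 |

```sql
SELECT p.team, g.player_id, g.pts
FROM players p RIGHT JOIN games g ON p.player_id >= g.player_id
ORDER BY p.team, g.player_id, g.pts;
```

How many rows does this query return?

RIGHT JOIN keeps every row from `games`; unmatched rows get NULL for `players`'s columns.
Matching on p.player_id >= g.player_id. A NULL in a compared column never satisfies the condition.
- p (player_id=3) pairs with 2 row(s) of g.
- p (player_id=NULL) has no partner in g.
- p (player_id=4) pairs with 2 row(s) of g.
- p (player_id=7) pairs with 6 row(s) of g.
- p (player_id=3) pairs with 2 row(s) of g.
- p (player_id=4) pairs with 2 row(s) of g.
- plus 1 unmatched g row(s), each kept with NULL p columns.
Total: 14 matched + 1 padded = 15 rows.

15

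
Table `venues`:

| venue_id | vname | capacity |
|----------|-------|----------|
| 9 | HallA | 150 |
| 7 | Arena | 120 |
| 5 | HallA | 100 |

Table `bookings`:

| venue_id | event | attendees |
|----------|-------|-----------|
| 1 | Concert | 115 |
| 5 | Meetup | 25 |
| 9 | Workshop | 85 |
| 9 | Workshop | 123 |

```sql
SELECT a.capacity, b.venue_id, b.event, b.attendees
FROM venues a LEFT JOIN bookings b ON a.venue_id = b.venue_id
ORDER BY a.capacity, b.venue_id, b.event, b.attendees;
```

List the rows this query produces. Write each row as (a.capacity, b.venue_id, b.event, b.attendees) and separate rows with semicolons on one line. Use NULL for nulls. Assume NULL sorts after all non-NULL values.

(100, 5, Meetup, 25); (120, NULL, NULL, NULL); (150, 9, Workshop, 85); (150, 9, Workshop, 123)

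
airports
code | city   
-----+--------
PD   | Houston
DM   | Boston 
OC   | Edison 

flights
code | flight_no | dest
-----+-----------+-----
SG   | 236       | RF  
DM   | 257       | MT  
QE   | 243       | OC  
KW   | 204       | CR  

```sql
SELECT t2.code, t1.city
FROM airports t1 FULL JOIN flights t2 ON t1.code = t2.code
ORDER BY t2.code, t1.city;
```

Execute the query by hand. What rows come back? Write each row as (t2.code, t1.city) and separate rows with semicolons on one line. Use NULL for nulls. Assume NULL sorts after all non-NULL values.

(DM, Boston); (KW, NULL); (QE, NULL); (SG, NULL); (NULL, Edison); (NULL, Houston)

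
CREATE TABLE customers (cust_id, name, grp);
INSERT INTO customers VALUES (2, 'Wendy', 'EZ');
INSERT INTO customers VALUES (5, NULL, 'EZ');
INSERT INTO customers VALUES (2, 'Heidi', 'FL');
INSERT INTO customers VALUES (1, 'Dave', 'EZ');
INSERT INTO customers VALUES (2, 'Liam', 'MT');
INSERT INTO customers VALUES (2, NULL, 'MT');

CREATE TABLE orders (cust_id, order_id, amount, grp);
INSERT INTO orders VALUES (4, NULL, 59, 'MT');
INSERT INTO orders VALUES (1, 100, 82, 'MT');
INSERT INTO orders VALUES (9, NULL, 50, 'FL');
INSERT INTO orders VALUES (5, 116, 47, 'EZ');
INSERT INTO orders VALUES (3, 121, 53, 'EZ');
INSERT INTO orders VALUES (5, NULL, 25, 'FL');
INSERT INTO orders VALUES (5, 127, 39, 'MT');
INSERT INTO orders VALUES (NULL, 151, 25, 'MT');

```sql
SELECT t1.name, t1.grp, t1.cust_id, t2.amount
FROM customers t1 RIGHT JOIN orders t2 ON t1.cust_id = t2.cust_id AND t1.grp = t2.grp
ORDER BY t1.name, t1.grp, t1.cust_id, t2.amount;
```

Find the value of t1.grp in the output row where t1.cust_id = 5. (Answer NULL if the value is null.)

RIGHT JOIN keeps every row from `orders`; unmatched rows get NULL for `customers`'s columns.
Matching on t1.cust_id = t2.cust_id AND t1.grp = t2.grp. A NULL in a compared column never satisfies the condition.
- cust_id=2, grp=EZ: no matching t2 row.
- cust_id=5, grp=EZ: 1 matching t2 row(s), so 1 row(s) emitted.
- cust_id=2, grp=FL: no matching t2 row.
- cust_id=1, grp=EZ: no matching t2 row.
- cust_id=2, grp=MT: no matching t2 row.
- cust_id=2, grp=MT: no matching t2 row.
- 7 t2 row(s) had no t1 match → kept, t1 columns NULL.

EZ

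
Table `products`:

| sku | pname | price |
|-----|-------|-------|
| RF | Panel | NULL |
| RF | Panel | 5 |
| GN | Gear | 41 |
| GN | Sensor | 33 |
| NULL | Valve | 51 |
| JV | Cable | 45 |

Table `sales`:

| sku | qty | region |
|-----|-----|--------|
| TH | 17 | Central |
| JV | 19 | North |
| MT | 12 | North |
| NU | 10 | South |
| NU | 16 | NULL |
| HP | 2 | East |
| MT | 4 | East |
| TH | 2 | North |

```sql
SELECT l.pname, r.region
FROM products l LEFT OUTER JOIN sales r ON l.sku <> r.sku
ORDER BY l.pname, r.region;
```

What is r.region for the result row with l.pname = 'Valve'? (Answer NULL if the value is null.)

LEFT JOIN keeps every row from `products`; unmatched rows get NULL for `sales`'s columns.
Matching on l.sku <> r.sku. A NULL in a compared column never satisfies the condition.
- l[0] sku=RF → 8 match(es) in r → 8 row(s).
- l[1] sku=RF → 8 match(es) in r → 8 row(s).
- l[2] sku=GN → 8 match(es) in r → 8 row(s).
- l[3] sku=GN → 8 match(es) in r → 8 row(s).
- l[4] sku=NULL → no match; kept with NULLs on the r side.
- l[5] sku=JV → 7 match(es) in r → 7 row(s).

NULL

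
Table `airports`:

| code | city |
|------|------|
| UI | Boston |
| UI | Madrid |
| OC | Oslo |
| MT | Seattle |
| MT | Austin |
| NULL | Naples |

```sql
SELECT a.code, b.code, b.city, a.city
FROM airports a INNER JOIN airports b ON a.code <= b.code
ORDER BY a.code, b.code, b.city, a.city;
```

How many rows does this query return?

17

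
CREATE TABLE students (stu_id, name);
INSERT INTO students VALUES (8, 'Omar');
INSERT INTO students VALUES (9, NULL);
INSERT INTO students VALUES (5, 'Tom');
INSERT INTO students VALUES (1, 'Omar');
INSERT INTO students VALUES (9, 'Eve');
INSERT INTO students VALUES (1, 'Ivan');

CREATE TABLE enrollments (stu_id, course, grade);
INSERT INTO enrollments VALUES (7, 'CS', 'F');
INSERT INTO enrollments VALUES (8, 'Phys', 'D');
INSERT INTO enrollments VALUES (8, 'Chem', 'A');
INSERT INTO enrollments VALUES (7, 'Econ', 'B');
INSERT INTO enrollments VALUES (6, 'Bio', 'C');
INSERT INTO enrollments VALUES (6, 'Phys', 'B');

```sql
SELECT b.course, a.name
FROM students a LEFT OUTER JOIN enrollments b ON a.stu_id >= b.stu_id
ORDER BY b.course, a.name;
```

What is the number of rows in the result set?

LEFT JOIN keeps every row from `students`; unmatched rows get NULL for `enrollments`'s columns.
Matching on a.stu_id >= b.stu_id.
Matched pairs: 18; unmatched a rows kept: 3.
Total: 18 matched + 3 padded = 21 rows.

21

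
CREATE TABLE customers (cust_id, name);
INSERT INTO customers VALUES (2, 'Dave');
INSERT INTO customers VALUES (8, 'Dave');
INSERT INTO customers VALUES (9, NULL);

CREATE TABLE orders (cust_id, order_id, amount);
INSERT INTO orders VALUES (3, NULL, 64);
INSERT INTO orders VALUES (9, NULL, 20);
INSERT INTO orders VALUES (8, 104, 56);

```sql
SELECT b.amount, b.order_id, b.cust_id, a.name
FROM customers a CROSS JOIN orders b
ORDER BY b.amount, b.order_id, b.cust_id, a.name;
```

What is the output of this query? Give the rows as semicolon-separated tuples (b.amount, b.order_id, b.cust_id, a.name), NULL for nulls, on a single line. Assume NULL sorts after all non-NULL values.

CROSS JOIN pairs every row of `customers` with every row of `orders`: 3 × 3 = 9 rows.
After projecting and ordering:
b.amount | b.order_id | b.cust_id | a.name
20 | NULL | 9 | Dave
20 | NULL | 9 | Dave
20 | NULL | 9 | NULL
56 | 104 | 8 | Dave
56 | 104 | 8 | Dave
56 | 104 | 8 | NULL
64 | NULL | 3 | Dave
64 | NULL | 3 | Dave
64 | NULL | 3 | NULL

(20, NULL, 9, Dave); (20, NULL, 9, Dave); (20, NULL, 9, NULL); (56, 104, 8, Dave); (56, 104, 8, Dave); (56, 104, 8, NULL); (64, NULL, 3, Dave); (64, NULL, 3, Dave); (64, NULL, 3, NULL)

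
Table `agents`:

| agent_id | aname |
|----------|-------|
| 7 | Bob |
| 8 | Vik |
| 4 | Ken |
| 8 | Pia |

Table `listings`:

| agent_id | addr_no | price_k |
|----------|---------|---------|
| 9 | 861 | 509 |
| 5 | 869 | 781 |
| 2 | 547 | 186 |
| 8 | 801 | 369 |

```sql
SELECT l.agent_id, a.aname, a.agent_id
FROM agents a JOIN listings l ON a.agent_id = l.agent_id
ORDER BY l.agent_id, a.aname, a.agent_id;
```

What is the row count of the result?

INNER JOIN keeps only pairs where the ON condition holds.
Matching on a.agent_id = l.agent_id.
- a row (agent_id=7): no match → dropped.
- a row (agent_id=8): matches 1 l row(s) → 1 output row(s).
- a row (agent_id=4): no match → dropped.
- a row (agent_id=8): matches 1 l row(s) → 1 output row(s).
Total: 2 rows.

2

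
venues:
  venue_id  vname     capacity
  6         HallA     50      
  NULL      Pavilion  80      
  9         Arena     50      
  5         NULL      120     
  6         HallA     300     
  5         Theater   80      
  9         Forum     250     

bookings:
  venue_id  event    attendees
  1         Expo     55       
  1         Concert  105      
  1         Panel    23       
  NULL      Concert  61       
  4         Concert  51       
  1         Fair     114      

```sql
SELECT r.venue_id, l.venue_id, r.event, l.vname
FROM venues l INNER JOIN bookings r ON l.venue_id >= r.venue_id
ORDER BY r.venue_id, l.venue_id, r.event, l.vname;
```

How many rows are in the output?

INNER JOIN keeps only pairs where the ON condition holds.
Matching on l.venue_id >= r.venue_id. A NULL in a compared column never satisfies the condition.
- l[0] venue_id=6 → 5 match(es) in r → 5 row(s).
- l[1] venue_id=NULL → no match; dropped.
- l[2] venue_id=9 → 5 match(es) in r → 5 row(s).
- l[3] venue_id=5 → 5 match(es) in r → 5 row(s).
- l[4] venue_id=6 → 5 match(es) in r → 5 row(s).
- l[5] venue_id=5 → 5 match(es) in r → 5 row(s).
- l[6] venue_id=9 → 5 match(es) in r → 5 row(s).
Total: 30 rows.

30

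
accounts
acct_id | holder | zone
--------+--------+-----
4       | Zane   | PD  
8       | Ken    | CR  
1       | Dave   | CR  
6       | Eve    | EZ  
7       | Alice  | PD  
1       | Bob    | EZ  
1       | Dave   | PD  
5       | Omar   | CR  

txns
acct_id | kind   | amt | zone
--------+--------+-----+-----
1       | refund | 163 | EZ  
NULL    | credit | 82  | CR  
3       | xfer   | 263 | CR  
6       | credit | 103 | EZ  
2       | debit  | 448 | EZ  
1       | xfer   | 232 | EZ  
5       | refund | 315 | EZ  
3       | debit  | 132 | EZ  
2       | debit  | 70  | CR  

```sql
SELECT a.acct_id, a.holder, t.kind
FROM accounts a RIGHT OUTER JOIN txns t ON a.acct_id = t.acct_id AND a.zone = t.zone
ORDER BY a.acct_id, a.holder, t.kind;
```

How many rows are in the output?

9

RIGHT JOIN keeps every row from `txns`; unmatched rows get NULL for `accounts`'s columns.
Matching on a.acct_id = t.acct_id AND a.zone = t.zone. A NULL in a compared column never satisfies the condition.
Matched pairs: 3; unmatched t rows kept: 6.
Total: 3 matched + 6 padded = 9 rows.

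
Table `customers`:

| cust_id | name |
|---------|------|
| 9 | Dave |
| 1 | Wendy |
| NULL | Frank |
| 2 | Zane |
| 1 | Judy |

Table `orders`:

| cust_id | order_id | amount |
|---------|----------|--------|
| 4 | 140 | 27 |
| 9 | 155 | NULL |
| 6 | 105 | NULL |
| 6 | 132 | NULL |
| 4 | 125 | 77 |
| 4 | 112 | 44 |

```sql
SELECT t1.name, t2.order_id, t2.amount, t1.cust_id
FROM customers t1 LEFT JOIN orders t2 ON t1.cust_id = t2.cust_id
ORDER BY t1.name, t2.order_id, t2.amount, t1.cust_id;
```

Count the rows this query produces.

LEFT JOIN keeps every row from `customers`; unmatched rows get NULL for `orders`'s columns.
Matching on t1.cust_id = t2.cust_id. A NULL in a compared column never satisfies the condition.
- cust_id=9: 1 matching t2 row(s), so 1 row(s) emitted.
- cust_id=1: no t2 row matches, row kept with t2 columns NULL.
- cust_id=NULL: no t2 row matches, row kept with t2 columns NULL.
- cust_id=2: no t2 row matches, row kept with t2 columns NULL.
- cust_id=1: no t2 row matches, row kept with t2 columns NULL.
Total: 1 matched + 4 padded = 5 rows.

5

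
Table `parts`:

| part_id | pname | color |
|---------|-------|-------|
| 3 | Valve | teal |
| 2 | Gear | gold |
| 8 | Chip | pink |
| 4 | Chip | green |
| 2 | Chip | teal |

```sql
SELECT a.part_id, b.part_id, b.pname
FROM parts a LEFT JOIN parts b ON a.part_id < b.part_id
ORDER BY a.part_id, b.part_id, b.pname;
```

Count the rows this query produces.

10

LEFT JOIN keeps every row from `parts a`; unmatched rows get NULL for `parts b`'s columns.
Matching on a.part_id < b.part_id.
Matched pairs: 9; unmatched a rows kept: 1.
Total: 9 matched + 1 padded = 10 rows.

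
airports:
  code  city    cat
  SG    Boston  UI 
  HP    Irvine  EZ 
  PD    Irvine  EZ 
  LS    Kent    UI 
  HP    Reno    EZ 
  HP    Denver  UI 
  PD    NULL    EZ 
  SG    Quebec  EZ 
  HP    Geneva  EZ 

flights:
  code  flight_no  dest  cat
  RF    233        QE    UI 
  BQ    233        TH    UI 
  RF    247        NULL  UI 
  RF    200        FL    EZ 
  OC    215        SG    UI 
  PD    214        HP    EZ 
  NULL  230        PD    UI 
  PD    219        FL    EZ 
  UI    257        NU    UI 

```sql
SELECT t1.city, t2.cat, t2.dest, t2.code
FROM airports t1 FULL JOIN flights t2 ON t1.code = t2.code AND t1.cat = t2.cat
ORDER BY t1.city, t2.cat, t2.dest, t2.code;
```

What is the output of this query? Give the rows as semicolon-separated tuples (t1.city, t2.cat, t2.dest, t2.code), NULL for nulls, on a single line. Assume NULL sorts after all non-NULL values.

(Boston, NULL, NULL, NULL); (Denver, NULL, NULL, NULL); (Geneva, NULL, NULL, NULL); (Irvine, EZ, FL, PD); (Irvine, EZ, HP, PD); (Irvine, NULL, NULL, NULL); (Kent, NULL, NULL, NULL); (Quebec, NULL, NULL, NULL); (Reno, NULL, NULL, NULL); (NULL, EZ, FL, PD); (NULL, EZ, FL, RF); (NULL, EZ, HP, PD); (NULL, UI, NU, UI); (NULL, UI, PD, NULL); (NULL, UI, QE, RF); (NULL, UI, SG, OC); (NULL, UI, TH, BQ); (NULL, UI, NULL, RF)

FULL OUTER JOIN keeps every row from both sides; unmatched rows get NULL for the other side's columns.
Matching on t1.code = t2.code AND t1.cat = t2.cat. A NULL in a compared column never satisfies the condition.
- t1[0] code=SG, cat=UI → no match; kept with NULLs on the t2 side.
- t1[1] code=HP, cat=EZ → no match; kept with NULLs on the t2 side.
- t1[2] code=PD, cat=EZ → 2 match(es) in t2 → 2 row(s).
- t1[3] code=LS, cat=UI → no match; kept with NULLs on the t2 side.
- t1[4] code=HP, cat=EZ → no match; kept with NULLs on the t2 side.
- t1[5] code=HP, cat=UI → no match; kept with NULLs on the t2 side.
- t1[6] code=PD, cat=EZ → 2 match(es) in t2 → 2 row(s).
- t1[7] code=SG, cat=EZ → no match; kept with NULLs on the t2 side.
- t1[8] code=HP, cat=EZ → no match; kept with NULLs on the t2 side.
- plus 7 unmatched t2 row(s), each kept with NULL t1 columns.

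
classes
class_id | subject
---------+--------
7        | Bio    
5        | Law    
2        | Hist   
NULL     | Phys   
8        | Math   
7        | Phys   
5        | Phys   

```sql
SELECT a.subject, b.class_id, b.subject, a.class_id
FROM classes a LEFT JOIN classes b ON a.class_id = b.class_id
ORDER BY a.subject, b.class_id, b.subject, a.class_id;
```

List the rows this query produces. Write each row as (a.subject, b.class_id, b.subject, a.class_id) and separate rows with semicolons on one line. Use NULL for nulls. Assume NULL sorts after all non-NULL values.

LEFT JOIN keeps every row from `classes a`; unmatched rows get NULL for `classes b`'s columns.
Matching on a.class_id = b.class_id. A NULL in a compared column never satisfies the condition.
Matched pairs: 10; unmatched a rows kept: 1.

(Bio, 7, Bio, 7); (Bio, 7, Phys, 7); (Hist, 2, Hist, 2); (Law, 5, Law, 5); (Law, 5, Phys, 5); (Math, 8, Math, 8); (Phys, 5, Law, 5); (Phys, 5, Phys, 5); (Phys, 7, Bio, 7); (Phys, 7, Phys, 7); (Phys, NULL, NULL, NULL)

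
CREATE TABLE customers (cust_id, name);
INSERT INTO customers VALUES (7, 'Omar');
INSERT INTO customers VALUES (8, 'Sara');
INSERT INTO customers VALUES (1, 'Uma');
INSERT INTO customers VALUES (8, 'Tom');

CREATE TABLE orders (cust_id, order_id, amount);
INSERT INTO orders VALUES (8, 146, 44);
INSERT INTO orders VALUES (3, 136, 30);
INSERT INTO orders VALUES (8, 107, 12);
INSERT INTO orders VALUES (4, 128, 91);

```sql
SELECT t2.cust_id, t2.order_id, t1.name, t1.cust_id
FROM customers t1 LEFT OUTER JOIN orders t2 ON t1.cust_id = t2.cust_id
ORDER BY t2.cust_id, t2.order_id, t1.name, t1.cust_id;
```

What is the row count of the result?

6

LEFT JOIN keeps every row from `customers`; unmatched rows get NULL for `orders`'s columns.
Matching on t1.cust_id = t2.cust_id.
- cust_id=7: no t2 row matches, row kept with t2 columns NULL.
- cust_id=8: 2 matching t2 row(s), so 2 row(s) emitted.
- cust_id=1: no t2 row matches, row kept with t2 columns NULL.
- cust_id=8: 2 matching t2 row(s), so 2 row(s) emitted.
Total: 4 matched + 2 padded = 6 rows.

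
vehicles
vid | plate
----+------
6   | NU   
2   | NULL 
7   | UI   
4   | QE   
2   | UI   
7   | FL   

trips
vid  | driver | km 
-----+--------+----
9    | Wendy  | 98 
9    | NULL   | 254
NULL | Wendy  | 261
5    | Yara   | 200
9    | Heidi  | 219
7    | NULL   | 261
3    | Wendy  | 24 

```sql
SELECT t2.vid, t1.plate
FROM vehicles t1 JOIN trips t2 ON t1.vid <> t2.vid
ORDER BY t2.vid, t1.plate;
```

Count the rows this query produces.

34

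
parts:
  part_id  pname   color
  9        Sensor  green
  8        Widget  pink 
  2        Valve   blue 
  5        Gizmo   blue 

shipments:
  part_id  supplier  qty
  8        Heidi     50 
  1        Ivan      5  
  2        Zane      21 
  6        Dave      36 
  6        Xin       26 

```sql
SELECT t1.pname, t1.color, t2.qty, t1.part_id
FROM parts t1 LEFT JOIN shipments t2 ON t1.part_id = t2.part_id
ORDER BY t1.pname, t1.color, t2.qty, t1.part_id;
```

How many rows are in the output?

LEFT JOIN keeps every row from `parts`; unmatched rows get NULL for `shipments`'s columns.
Matching on t1.part_id = t2.part_id.
- t1[0] part_id=9 → no match; kept with NULLs on the t2 side.
- t1[1] part_id=8 → 1 match(es) in t2 → 1 row(s).
- t1[2] part_id=2 → 1 match(es) in t2 → 1 row(s).
- t1[3] part_id=5 → no match; kept with NULLs on the t2 side.
Total: 2 matched + 2 padded = 4 rows.

4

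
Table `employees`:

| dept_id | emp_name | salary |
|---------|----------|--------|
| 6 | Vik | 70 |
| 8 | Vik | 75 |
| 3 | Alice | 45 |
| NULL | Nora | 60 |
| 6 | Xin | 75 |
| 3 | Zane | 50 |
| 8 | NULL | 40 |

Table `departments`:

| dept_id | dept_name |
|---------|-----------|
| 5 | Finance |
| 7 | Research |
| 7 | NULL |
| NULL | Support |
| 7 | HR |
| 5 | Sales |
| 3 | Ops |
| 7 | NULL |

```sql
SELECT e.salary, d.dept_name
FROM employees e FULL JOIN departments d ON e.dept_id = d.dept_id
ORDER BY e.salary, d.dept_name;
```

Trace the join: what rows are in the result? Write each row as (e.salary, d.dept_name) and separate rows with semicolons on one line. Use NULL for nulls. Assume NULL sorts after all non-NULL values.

FULL OUTER JOIN keeps every row from both sides; unmatched rows get NULL for the other side's columns.
Matching on e.dept_id = d.dept_id. A NULL in a compared column never satisfies the condition.
Matched pairs: 2; unmatched e rows kept: 5; unmatched d rows kept: 7.

(40, NULL); (45, Ops); (50, Ops); (60, NULL); (70, NULL); (75, NULL); (75, NULL); (NULL, Finance); (NULL, HR); (NULL, Research); (NULL, Sales); (NULL, Support); (NULL, NULL); (NULL, NULL)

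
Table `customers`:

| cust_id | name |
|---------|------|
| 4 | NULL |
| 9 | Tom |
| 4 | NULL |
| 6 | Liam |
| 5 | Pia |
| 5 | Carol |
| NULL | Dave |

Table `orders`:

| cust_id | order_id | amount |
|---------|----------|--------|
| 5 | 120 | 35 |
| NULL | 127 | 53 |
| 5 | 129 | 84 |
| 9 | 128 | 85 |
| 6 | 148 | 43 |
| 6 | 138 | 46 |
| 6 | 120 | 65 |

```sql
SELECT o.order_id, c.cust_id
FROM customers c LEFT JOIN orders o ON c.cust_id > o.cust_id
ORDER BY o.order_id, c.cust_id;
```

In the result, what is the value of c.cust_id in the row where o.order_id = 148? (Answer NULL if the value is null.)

LEFT JOIN keeps every row from `customers`; unmatched rows get NULL for `orders`'s columns.
Matching on c.cust_id > o.cust_id. A NULL in a compared column never satisfies the condition.
- c row (cust_id=4): no match → kept, o columns NULL.
- c row (cust_id=9): matches 5 o row(s) → 5 output row(s).
- c row (cust_id=4): no match → kept, o columns NULL.
- c row (cust_id=6): matches 2 o row(s) → 2 output row(s).
- c row (cust_id=5): no match → kept, o columns NULL.
- c row (cust_id=5): no match → kept, o columns NULL.
- c row (cust_id=NULL): no match → kept, o columns NULL.

9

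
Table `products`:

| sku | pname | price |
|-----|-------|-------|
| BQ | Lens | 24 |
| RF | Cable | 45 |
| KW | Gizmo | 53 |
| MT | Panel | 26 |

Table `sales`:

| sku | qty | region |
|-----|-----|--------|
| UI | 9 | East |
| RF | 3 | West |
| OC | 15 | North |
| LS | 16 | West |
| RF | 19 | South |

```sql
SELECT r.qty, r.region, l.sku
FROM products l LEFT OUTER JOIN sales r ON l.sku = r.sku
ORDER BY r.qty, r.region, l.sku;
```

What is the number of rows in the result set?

5

LEFT JOIN keeps every row from `products`; unmatched rows get NULL for `sales`'s columns.
Matching on l.sku = r.sku.
- l[0] sku=BQ → no match; kept with NULLs on the r side.
- l[1] sku=RF → 2 match(es) in r → 2 row(s).
- l[2] sku=KW → no match; kept with NULLs on the r side.
- l[3] sku=MT → no match; kept with NULLs on the r side.
Total: 2 matched + 3 padded = 5 rows.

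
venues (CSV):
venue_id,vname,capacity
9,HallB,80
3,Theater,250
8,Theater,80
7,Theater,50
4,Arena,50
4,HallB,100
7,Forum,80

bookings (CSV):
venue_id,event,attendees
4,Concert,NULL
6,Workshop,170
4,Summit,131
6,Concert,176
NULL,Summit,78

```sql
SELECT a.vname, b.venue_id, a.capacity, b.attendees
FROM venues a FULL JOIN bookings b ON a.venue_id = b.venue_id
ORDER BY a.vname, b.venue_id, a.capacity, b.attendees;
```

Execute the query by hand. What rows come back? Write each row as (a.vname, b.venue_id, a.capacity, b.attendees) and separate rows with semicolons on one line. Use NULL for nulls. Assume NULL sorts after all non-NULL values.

(Arena, 4, 50, 131); (Arena, 4, 50, NULL); (Forum, NULL, 80, NULL); (HallB, 4, 100, 131); (HallB, 4, 100, NULL); (HallB, NULL, 80, NULL); (Theater, NULL, 50, NULL); (Theater, NULL, 80, NULL); (Theater, NULL, 250, NULL); (NULL, 6, NULL, 170); (NULL, 6, NULL, 176); (NULL, NULL, NULL, 78)

FULL OUTER JOIN keeps every row from both sides; unmatched rows get NULL for the other side's columns.
Matching on a.venue_id = b.venue_id. A NULL in a compared column never satisfies the condition.
- a row (venue_id=9): no match → kept, b columns NULL.
- a row (venue_id=3): no match → kept, b columns NULL.
- a row (venue_id=8): no match → kept, b columns NULL.
- a row (venue_id=7): no match → kept, b columns NULL.
- a row (venue_id=4): matches 2 b row(s) → 2 output row(s).
- a row (venue_id=4): matches 2 b row(s) → 2 output row(s).
- a row (venue_id=7): no match → kept, b columns NULL.
- 3 row(s) from b found no a partner → padded with NULL.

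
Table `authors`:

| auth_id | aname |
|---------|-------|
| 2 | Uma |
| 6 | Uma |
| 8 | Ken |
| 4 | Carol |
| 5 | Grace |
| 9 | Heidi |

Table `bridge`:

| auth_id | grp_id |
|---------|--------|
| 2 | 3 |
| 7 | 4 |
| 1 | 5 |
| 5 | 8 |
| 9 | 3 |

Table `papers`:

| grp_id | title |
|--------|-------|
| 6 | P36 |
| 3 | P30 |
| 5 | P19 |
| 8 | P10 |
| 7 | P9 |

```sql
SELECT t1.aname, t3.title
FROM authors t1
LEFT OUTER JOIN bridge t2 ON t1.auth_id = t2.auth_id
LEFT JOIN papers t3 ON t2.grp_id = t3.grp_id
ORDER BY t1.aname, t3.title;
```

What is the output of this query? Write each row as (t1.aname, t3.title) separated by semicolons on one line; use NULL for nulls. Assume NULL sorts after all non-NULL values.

(Carol, NULL); (Grace, P10); (Heidi, P30); (Ken, NULL); (Uma, P30); (Uma, NULL)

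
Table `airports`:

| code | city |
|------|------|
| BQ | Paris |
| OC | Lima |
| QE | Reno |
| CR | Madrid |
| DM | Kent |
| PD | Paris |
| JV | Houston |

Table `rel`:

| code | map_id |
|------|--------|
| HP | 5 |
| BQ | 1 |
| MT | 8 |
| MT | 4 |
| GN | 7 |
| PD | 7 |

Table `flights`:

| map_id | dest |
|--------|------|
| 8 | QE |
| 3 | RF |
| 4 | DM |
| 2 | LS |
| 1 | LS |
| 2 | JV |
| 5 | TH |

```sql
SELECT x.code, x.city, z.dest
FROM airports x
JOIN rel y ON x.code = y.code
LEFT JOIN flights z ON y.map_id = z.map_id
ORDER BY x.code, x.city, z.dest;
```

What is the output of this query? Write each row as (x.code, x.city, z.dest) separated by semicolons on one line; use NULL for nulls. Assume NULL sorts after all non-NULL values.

(BQ, Paris, LS); (PD, Paris, NULL)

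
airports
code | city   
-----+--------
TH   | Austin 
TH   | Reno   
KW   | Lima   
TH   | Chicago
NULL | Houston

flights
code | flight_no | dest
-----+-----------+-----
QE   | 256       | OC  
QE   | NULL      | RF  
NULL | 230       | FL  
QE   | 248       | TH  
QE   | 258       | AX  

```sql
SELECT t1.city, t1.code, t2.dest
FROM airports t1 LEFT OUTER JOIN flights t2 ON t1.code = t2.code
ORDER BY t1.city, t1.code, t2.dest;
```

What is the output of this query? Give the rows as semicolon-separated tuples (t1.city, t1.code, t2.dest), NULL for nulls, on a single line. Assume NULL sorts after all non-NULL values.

LEFT JOIN keeps every row from `airports`; unmatched rows get NULL for `flights`'s columns.
Matching on t1.code = t2.code. A NULL in a compared column never satisfies the condition.
- t1[0] code=TH → no match; kept with NULLs on the t2 side.
- t1[1] code=TH → no match; kept with NULLs on the t2 side.
- t1[2] code=KW → no match; kept with NULLs on the t2 side.
- t1[3] code=TH → no match; kept with NULLs on the t2 side.
- t1[4] code=NULL → no match; kept with NULLs on the t2 side.
After projecting and ordering:
t1.city | t1.code | t2.dest
Austin | TH | NULL
Chicago | TH | NULL
Houston | NULL | NULL
Lima | KW | NULL
Reno | TH | NULL

(Austin, TH, NULL); (Chicago, TH, NULL); (Houston, NULL, NULL); (Lima, KW, NULL); (Reno, TH, NULL)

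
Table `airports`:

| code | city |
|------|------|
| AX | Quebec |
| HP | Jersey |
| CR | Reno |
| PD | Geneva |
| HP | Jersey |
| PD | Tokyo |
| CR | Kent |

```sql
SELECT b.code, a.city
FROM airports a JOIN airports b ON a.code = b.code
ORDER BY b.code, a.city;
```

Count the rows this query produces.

13

INNER JOIN keeps only pairs where the ON condition holds.
Matching on a.code = b.code.
- code=AX: 1 matching b row(s), so 1 row(s) emitted.
- code=HP: 2 matching b row(s), so 2 row(s) emitted.
- code=CR: 2 matching b row(s), so 2 row(s) emitted.
- code=PD: 2 matching b row(s), so 2 row(s) emitted.
- code=HP: 2 matching b row(s), so 2 row(s) emitted.
- code=PD: 2 matching b row(s), so 2 row(s) emitted.
- code=CR: 2 matching b row(s), so 2 row(s) emitted.
Total: 13 rows.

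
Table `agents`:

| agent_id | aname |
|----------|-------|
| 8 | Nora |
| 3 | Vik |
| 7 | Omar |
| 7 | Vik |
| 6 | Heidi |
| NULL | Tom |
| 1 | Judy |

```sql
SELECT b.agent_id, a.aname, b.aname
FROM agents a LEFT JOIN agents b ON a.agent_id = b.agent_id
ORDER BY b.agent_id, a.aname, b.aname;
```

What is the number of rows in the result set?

9

LEFT JOIN keeps every row from `agents a`; unmatched rows get NULL for `agents b`'s columns.
Matching on a.agent_id = b.agent_id. A NULL in a compared column never satisfies the condition.
Matched pairs: 8; unmatched a rows kept: 1.
Total: 8 matched + 1 padded = 9 rows.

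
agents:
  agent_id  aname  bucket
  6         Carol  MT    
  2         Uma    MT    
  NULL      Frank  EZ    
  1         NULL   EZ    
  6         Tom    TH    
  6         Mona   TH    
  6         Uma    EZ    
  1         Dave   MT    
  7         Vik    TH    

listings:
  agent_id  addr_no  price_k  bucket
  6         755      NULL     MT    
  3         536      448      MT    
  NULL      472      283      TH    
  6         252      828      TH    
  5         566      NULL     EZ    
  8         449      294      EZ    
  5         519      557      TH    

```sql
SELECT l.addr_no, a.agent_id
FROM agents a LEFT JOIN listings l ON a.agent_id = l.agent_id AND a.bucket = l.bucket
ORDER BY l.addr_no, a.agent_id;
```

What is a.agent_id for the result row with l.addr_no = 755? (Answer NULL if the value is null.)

6

LEFT JOIN keeps every row from `agents`; unmatched rows get NULL for `listings`'s columns.
Matching on a.agent_id = l.agent_id AND a.bucket = l.bucket. A NULL in a compared column never satisfies the condition.
- a[0] agent_id=6, bucket=MT → 1 match(es) in l → 1 row(s).
- a[1] agent_id=2, bucket=MT → no match; kept with NULLs on the l side.
- a[2] agent_id=NULL, bucket=EZ → no match; kept with NULLs on the l side.
- a[3] agent_id=1, bucket=EZ → no match; kept with NULLs on the l side.
- a[4] agent_id=6, bucket=TH → 1 match(es) in l → 1 row(s).
- a[5] agent_id=6, bucket=TH → 1 match(es) in l → 1 row(s).
- a[6] agent_id=6, bucket=EZ → no match; kept with NULLs on the l side.
- a[7] agent_id=1, bucket=MT → no match; kept with NULLs on the l side.
- a[8] agent_id=7, bucket=TH → no match; kept with NULLs on the l side.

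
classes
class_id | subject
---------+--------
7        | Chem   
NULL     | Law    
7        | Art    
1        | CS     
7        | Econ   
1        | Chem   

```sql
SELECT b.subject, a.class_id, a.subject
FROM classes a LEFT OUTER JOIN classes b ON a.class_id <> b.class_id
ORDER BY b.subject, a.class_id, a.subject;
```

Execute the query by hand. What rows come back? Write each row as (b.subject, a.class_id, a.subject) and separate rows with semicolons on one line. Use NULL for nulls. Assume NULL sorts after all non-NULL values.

LEFT JOIN keeps every row from `classes a`; unmatched rows get NULL for `classes b`'s columns.
Matching on a.class_id <> b.class_id. A NULL in a compared column never satisfies the condition.
Matched pairs: 12; unmatched a rows kept: 1.

(Art, 1, CS); (Art, 1, Chem); (CS, 7, Art); (CS, 7, Chem); (CS, 7, Econ); (Chem, 1, CS); (Chem, 1, Chem); (Chem, 7, Art); (Chem, 7, Chem); (Chem, 7, Econ); (Econ, 1, CS); (Econ, 1, Chem); (NULL, NULL, Law)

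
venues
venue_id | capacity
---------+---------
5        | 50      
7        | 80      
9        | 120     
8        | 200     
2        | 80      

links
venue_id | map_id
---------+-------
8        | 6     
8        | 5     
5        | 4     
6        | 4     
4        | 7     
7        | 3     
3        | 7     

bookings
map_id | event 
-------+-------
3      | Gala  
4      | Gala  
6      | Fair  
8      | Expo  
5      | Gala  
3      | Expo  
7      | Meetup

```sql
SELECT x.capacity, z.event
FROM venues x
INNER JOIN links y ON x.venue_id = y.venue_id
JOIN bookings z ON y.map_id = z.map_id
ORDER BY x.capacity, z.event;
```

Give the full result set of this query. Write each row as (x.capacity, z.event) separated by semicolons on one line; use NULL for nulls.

Evaluate left to right. First `venues x INNER JOIN links y` on venue_id: 4 row(s).
Then INNER JOIN `bookings z` on map_id: keep only rows whose y.map_id appears in z.

(50, Gala); (80, Expo); (80, Gala); (200, Fair); (200, Gala)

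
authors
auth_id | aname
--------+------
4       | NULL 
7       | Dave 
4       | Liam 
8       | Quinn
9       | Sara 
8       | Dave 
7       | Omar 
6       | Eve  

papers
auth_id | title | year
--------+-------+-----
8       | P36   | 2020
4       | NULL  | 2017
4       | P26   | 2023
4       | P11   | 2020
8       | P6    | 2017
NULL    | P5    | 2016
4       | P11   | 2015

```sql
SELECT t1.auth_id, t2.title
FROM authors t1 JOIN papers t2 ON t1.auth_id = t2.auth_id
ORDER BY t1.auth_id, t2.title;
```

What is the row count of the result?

INNER JOIN keeps only pairs where the ON condition holds.
Matching on t1.auth_id = t2.auth_id. A NULL in a compared column never satisfies the condition.
Matched pairs: 12.
Total: 12 rows.

12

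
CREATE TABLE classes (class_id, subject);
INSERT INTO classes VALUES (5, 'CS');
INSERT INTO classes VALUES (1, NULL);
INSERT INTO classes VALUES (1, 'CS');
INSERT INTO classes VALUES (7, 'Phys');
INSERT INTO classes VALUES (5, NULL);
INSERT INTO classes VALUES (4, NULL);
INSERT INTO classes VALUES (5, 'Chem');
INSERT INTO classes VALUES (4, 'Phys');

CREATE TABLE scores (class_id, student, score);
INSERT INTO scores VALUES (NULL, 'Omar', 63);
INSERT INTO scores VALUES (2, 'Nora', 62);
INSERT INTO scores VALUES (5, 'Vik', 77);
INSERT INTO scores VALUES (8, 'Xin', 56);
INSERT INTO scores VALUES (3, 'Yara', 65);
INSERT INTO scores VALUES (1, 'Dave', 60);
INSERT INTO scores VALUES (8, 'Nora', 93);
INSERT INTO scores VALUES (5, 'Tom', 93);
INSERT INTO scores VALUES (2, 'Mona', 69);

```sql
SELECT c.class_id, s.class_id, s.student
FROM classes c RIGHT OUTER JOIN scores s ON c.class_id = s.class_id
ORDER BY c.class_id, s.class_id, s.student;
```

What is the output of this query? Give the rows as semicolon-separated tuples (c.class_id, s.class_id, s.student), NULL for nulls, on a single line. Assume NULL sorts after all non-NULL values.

(1, 1, Dave); (1, 1, Dave); (5, 5, Tom); (5, 5, Tom); (5, 5, Tom); (5, 5, Vik); (5, 5, Vik); (5, 5, Vik); (NULL, 2, Mona); (NULL, 2, Nora); (NULL, 3, Yara); (NULL, 8, Nora); (NULL, 8, Xin); (NULL, NULL, Omar)

RIGHT JOIN keeps every row from `scores`; unmatched rows get NULL for `classes`'s columns.
Matching on c.class_id = s.class_id. A NULL in a compared column never satisfies the condition.
- c row (class_id=5): matches 2 s row(s) → 2 output row(s).
- c row (class_id=1): matches 1 s row(s) → 1 output row(s).
- c row (class_id=1): matches 1 s row(s) → 1 output row(s).
- c row (class_id=7): no match.
- c row (class_id=5): matches 2 s row(s) → 2 output row(s).
- c row (class_id=4): no match.
- c row (class_id=5): matches 2 s row(s) → 2 output row(s).
- c row (class_id=4): no match.
- plus 6 unmatched s row(s), each kept with NULL c columns.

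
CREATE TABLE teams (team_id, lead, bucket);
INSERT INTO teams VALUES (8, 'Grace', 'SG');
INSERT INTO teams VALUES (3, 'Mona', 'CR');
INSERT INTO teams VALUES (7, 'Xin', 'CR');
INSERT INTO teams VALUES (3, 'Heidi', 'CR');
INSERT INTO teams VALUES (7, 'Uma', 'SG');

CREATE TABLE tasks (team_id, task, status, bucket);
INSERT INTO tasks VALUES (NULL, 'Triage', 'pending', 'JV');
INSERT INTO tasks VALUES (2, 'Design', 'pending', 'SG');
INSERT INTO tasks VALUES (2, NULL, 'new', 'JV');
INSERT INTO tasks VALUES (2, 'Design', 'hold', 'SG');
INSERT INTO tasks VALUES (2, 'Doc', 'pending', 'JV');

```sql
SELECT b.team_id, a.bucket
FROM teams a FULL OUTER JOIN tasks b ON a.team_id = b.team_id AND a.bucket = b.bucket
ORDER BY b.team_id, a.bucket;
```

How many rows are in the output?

FULL OUTER JOIN keeps every row from both sides; unmatched rows get NULL for the other side's columns.
Matching on a.team_id = b.team_id AND a.bucket = b.bucket. A NULL in a compared column never satisfies the condition.
- a row (team_id=8, bucket=SG): no match → kept, b columns NULL.
- a row (team_id=3, bucket=CR): no match → kept, b columns NULL.
- a row (team_id=7, bucket=CR): no match → kept, b columns NULL.
- a row (team_id=3, bucket=CR): no match → kept, b columns NULL.
- a row (team_id=7, bucket=SG): no match → kept, b columns NULL.
- 5 b row(s) had no a match → kept, a columns NULL.
Total: 0 matched + 10 padded = 10 rows.

10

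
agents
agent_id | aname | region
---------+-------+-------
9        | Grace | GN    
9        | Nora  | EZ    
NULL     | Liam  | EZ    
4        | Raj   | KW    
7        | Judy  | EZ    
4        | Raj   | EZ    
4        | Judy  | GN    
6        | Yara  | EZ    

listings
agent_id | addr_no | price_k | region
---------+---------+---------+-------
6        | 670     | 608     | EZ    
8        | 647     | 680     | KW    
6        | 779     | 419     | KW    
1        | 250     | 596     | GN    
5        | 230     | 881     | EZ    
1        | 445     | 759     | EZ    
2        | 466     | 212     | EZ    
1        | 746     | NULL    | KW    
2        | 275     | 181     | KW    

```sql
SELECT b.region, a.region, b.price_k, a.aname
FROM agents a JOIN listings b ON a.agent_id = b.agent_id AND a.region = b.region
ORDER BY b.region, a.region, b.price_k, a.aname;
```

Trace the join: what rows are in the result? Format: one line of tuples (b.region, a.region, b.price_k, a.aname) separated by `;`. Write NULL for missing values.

(EZ, EZ, 608, Yara)

INNER JOIN keeps only pairs where the ON condition holds.
Matching on a.agent_id = b.agent_id AND a.region = b.region. A NULL in a compared column never satisfies the condition.
- a[0] agent_id=9, region=GN → no match; dropped.
- a[1] agent_id=9, region=EZ → no match; dropped.
- a[2] agent_id=NULL, region=EZ → no match; dropped.
- a[3] agent_id=4, region=KW → no match; dropped.
- a[4] agent_id=7, region=EZ → no match; dropped.
- a[5] agent_id=4, region=EZ → no match; dropped.
- a[6] agent_id=4, region=GN → no match; dropped.
- a[7] agent_id=6, region=EZ → 1 match(es) in b → 1 row(s).
After projecting and ordering:
b.region | a.region | b.price_k | a.aname
EZ | EZ | 608 | Yara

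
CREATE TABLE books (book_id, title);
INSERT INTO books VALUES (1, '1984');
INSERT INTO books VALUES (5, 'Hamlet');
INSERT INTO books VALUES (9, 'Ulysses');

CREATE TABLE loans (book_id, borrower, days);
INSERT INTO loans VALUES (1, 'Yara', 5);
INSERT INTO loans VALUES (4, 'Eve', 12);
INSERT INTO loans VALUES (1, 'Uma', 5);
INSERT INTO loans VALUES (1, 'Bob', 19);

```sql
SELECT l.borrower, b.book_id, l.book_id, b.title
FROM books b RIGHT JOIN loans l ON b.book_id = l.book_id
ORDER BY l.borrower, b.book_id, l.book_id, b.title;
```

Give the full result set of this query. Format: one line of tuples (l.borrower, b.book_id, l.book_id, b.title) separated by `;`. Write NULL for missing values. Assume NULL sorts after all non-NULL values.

(Bob, 1, 1, 1984); (Eve, NULL, 4, NULL); (Uma, 1, 1, 1984); (Yara, 1, 1, 1984)

RIGHT JOIN keeps every row from `loans`; unmatched rows get NULL for `books`'s columns.
Matching on b.book_id = l.book_id.
- b row (book_id=1): matches 3 l row(s) → 3 output row(s).
- b row (book_id=5): no match.
- b row (book_id=9): no match.
- 1 row(s) from l found no b partner → padded with NULL.
After projecting and ordering:
l.borrower | b.book_id | l.book_id | b.title
Bob | 1 | 1 | 1984
Eve | NULL | 4 | NULL
Uma | 1 | 1 | 1984
Yara | 1 | 1 | 1984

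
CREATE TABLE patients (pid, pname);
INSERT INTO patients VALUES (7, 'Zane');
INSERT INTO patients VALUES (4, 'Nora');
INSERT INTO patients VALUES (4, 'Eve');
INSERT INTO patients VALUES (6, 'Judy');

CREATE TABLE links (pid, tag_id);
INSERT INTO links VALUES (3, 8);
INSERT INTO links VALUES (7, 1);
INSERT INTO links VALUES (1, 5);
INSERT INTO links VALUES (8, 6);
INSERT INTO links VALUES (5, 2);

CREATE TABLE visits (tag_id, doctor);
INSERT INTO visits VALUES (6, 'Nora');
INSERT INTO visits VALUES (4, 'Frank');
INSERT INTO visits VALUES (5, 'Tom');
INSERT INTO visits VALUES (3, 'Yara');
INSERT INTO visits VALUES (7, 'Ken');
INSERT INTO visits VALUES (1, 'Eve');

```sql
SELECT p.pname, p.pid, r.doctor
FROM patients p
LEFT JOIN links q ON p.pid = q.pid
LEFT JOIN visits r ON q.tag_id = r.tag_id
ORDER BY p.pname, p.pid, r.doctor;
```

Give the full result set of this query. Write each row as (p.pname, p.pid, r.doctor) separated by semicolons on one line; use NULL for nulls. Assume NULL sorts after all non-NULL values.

(Eve, 4, NULL); (Judy, 6, NULL); (Nora, 4, NULL); (Zane, 7, Eve)

Joins associate left-to-right: patients LEFT JOIN links on pid gives 4 intermediate row(s).
Then LEFT JOIN `visits r` on tag_id: each of those 4 rows is kept; rows whose q.tag_id has no match in r get NULL for r's columns.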